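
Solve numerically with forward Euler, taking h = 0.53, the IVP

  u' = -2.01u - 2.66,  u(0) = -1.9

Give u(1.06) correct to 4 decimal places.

-1.3258

Euler: u_{n+1} = u_n + h·f(x_n, u_n).
x=0.000000, u=-1.900000: f=1.159000 → u ← -1.900000 + 0.53·1.159000 = -1.285730
x=0.530000, u=-1.285730: f=-0.075683 → u ← -1.285730 + 0.53·(-0.075683) = -1.325842
u(1.06) ≈ -1.3258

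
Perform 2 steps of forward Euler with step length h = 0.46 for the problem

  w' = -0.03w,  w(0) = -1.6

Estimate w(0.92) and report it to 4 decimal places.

-1.5561

Euler: w_{n+1} = w_n + h·f(s_n, w_n).
s=0.000000, w=-1.600000: f=0.048000 → w ← -1.600000 + 0.46·0.048000 = -1.577920
s=0.460000, w=-1.577920: f=0.047338 → w ← -1.577920 + 0.46·0.047338 = -1.556145
w(0.92) ≈ -1.5561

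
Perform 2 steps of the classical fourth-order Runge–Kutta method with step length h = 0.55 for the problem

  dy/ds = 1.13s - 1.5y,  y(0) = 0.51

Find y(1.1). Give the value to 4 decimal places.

RK4: k1 = f(s_n, y_n); k2 = f(s_n + h/2, y_n + (h/2)·k1); k3 = f(s_n + h/2, y_n + (h/2)·k2); k4 = f(s_n + h, y_n + h·k3); y_{n+1} = y_n + (h/6)·(k1 + 2k2 + 2k3 + k4).
s=0.000000, y=0.510000:
  k1 = f(0.000000, 0.510000) = -0.765000
  k2 = f(0.275000, 0.299625) = -0.138687
  k3 = f(0.275000, 0.471861) = -0.397041
  k4 = f(0.550000, 0.291627) = 0.184059
  y ← 0.510000 + (0.55/6)·(k1 + 2k2 + 2k3 + k4) = 0.358530
s=0.550000, y=0.358530:
  k1 = f(0.550000, 0.358530) = 0.083705
  k2 = f(0.825000, 0.381549) = 0.359927
  k3 = f(0.825000, 0.457510) = 0.245985
  k4 = f(1.100000, 0.493822) = 0.502267
  y ← 0.358530 + (0.55/6)·(k1 + 2k2 + 2k3 + k4) = 0.523328
y(1.1) ≈ 0.5233

0.5233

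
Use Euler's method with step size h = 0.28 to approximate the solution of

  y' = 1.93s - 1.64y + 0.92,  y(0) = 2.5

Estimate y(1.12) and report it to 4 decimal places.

Euler: y_{n+1} = y_n + h·f(s_n, y_n).
s=0.000000, y=2.500000: f=-3.180000 → y ← 2.500000 + 0.28·(-3.180000) = 1.609600
s=0.280000, y=1.609600: f=-1.179344 → y ← 1.609600 + 0.28·(-1.179344) = 1.279384
s=0.560000, y=1.279384: f=-0.097389 → y ← 1.279384 + 0.28·(-0.097389) = 1.252115
s=0.840000, y=1.252115: f=0.487732 → y ← 1.252115 + 0.28·0.487732 = 1.388680
y(1.12) ≈ 1.3887

1.3887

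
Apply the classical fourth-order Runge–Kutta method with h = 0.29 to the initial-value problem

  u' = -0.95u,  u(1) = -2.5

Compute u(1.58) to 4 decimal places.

-1.4410

RK4: k1 = f(t_n, u_n); k2 = f(t_n + h/2, u_n + (h/2)·k1); k3 = f(t_n + h/2, u_n + (h/2)·k2); k4 = f(t_n + h, u_n + h·k3); u_{n+1} = u_n + (h/6)·(k1 + 2k2 + 2k3 + k4).
t=1.000000, u=-2.500000:
  k1 = f(1.000000, -2.500000) = 2.375000
  k2 = f(1.145000, -2.155625) = 2.047844
  k3 = f(1.145000, -2.203063) = 2.092910
  k4 = f(1.290000, -1.893056) = 1.798403
  u ← -2.500000 + (0.29/6)·(k1 + 2k2 + 2k3 + k4) = -1.898013
t=1.290000, u=-1.898013:
  k1 = f(1.290000, -1.898013) = 1.803112
  k2 = f(1.435000, -1.636561) = 1.554733
  k3 = f(1.435000, -1.672576) = 1.588948
  k4 = f(1.580000, -1.437218) = 1.365357
  u ← -1.898013 + (0.29/6)·(k1 + 2k2 + 2k3 + k4) = -1.440981
u(1.58) ≈ -1.4410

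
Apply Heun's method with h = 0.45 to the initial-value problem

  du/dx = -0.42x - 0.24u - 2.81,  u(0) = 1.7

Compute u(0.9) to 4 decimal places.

Heun: k1 = f(x_n, u_n); k2 = f(x_n + h, u_n + h·k1); u_{n+1} = u_n + (h/2)·(k1 + k2).
x=0.000000, u=1.700000:
  k1 = f(0.000000, 1.700000) = -3.218000
  k2 = f(0.450000, 0.251900) = -3.059456
  u ← 1.700000 + (0.45/2)·(-3.218000 + (-3.059456)) = 0.287572
x=0.450000, u=0.287572:
  k1 = f(0.450000, 0.287572) = -3.068017
  k2 = f(0.900000, -1.093035) = -2.925671
  u ← 0.287572 + (0.45/2)·(-3.068017 + (-2.925671)) = -1.061008
u(0.9) ≈ -1.0610

-1.0610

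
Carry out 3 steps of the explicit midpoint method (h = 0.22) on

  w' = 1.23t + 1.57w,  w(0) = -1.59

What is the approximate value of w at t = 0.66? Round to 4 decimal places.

-4.0423

Midpoint: k1 = f(t_n, w_n); k2 = f(t_n + h/2, w_n + (h/2)·k1); w_{n+1} = w_n + h·k2.
t=0.000000, w=-1.590000:
  k1 = f(0.000000, -1.590000) = -2.496300
  k2 = f(0.110000, -1.864593) = -2.792111
  w ← -1.590000 + 0.22·(-2.792111) = -2.204264
t=0.220000, w=-2.204264:
  k1 = f(0.220000, -2.204264) = -3.190095
  k2 = f(0.330000, -2.555175) = -3.605725
  w ← -2.204264 + 0.22·(-3.605725) = -2.997524
t=0.440000, w=-2.997524:
  k1 = f(0.440000, -2.997524) = -4.164912
  k2 = f(0.550000, -3.455664) = -4.748893
  w ← -2.997524 + 0.22·(-4.748893) = -4.042280
w(0.66) ≈ -4.0423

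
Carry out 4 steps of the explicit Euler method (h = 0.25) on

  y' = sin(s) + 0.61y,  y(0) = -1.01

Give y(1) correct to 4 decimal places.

-1.3912

Euler: y_{n+1} = y_n + h·f(s_n, y_n).
s=0.000000, y=-1.010000: f=-0.616100 → y ← -1.010000 + 0.25·(-0.616100) = -1.164025
s=0.250000, y=-1.164025: f=-0.462651 → y ← -1.164025 + 0.25·(-0.462651) = -1.279688
s=0.500000, y=-1.279688: f=-0.301184 → y ← -1.279688 + 0.25·(-0.301184) = -1.354984
s=0.750000, y=-1.354984: f=-0.144901 → y ← -1.354984 + 0.25·(-0.144901) = -1.391209
y(1) ≈ -1.3912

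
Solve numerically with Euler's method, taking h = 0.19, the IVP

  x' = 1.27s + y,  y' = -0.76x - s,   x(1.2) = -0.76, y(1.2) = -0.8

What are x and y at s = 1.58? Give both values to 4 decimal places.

-0.4615, -1.0925

Euler on (x,y): x_{n+1} = x_n + h·x', y_{n+1} = y_n + h·y'.
1.200000: (-0.760000, -0.800000); f=(0.724000, -0.622400) → (-0.622440, -0.918256)
1.390000: (-0.622440, -0.918256); f=(0.847044, -0.916946) → (-0.461502, -1.092476)
(x(1.58), y(1.58)) ≈ (-0.4615, -1.0925)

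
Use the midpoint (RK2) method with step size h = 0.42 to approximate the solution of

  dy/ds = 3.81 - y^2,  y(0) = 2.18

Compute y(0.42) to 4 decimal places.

2.1301

Midpoint: k1 = f(s_n, y_n); k2 = f(s_n + h/2, y_n + (h/2)·k1); y_{n+1} = y_n + h·k2.
s=0.000000, y=2.180000:
  k1 = f(0.000000, 2.180000) = -0.942400
  k2 = f(0.210000, 1.982096) = -0.118705
  y ← 2.180000 + 0.42·(-0.118705) = 2.130144
y(0.42) ≈ 2.1301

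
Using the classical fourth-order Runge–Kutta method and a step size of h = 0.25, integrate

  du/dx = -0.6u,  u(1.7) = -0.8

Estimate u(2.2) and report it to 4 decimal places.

RK4: k1 = f(x_n, u_n); k2 = f(x_n + h/2, u_n + (h/2)·k1); k3 = f(x_n + h/2, u_n + (h/2)·k2); k4 = f(x_n + h, u_n + h·k3); u_{n+1} = u_n + (h/6)·(k1 + 2k2 + 2k3 + k4).
x=1.700000, u=-0.800000:
  k1 = f(1.700000, -0.800000) = 0.480000
  k2 = f(1.825000, -0.740000) = 0.444000
  k3 = f(1.825000, -0.744500) = 0.446700
  k4 = f(1.950000, -0.688325) = 0.412995
  u ← -0.800000 + (0.25/6)·(k1 + 2k2 + 2k3 + k4) = -0.688567
x=1.950000, u=-0.688567:
  k1 = f(1.950000, -0.688567) = 0.413140
  k2 = f(2.075000, -0.636924) = 0.382155
  k3 = f(2.075000, -0.640798) = 0.384479
  k4 = f(2.200000, -0.592447) = 0.355468
  u ← -0.688567 + (0.25/6)·(k1 + 2k2 + 2k3 + k4) = -0.592655
u(2.2) ≈ -0.5927

-0.5927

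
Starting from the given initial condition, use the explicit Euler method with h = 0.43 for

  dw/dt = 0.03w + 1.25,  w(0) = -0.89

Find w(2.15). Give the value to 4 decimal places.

1.8088

Euler: w_{n+1} = w_n + h·f(t_n, w_n).
t=0.000000, w=-0.890000: f=1.223300 → w ← -0.890000 + 0.43·1.223300 = -0.363981
t=0.430000, w=-0.363981: f=1.239081 → w ← -0.363981 + 0.43·1.239081 = 0.168824
t=0.860000, w=0.168824: f=1.255065 → w ← 0.168824 + 0.43·1.255065 = 0.708501
t=1.290000, w=0.708501: f=1.271255 → w ← 0.708501 + 0.43·1.271255 = 1.255141
t=1.720000, w=1.255141: f=1.287654 → w ← 1.255141 + 0.43·1.287654 = 1.808832
w(2.15) ≈ 1.8088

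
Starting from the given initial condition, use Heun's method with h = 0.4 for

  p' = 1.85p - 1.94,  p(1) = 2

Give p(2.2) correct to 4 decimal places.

Heun: k1 = f(t_n, p_n); k2 = f(t_n + h, p_n + h·k1); p_{n+1} = p_n + (h/2)·(k1 + k2).
t=1.000000, p=2.000000:
  k1 = f(1.000000, 2.000000) = 1.760000
  k2 = f(1.400000, 2.704000) = 3.062400
  p ← 2.000000 + (0.4/2)·(1.760000 + 3.062400) = 2.964480
t=1.400000, p=2.964480:
  k1 = f(1.400000, 2.964480) = 3.544288
  k2 = f(1.800000, 4.382195) = 6.167061
  p ← 2.964480 + (0.4/2)·(3.544288 + 6.167061) = 4.906750
t=1.800000, p=4.906750:
  k1 = f(1.800000, 4.906750) = 7.137487
  k2 = f(2.200000, 7.761745) = 12.419228
  p ← 4.906750 + (0.4/2)·(7.137487 + 12.419228) = 8.818093
p(2.2) ≈ 8.8181

8.8181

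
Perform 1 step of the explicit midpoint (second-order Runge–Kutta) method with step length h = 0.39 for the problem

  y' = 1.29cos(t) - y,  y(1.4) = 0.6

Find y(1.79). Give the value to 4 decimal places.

0.3828

Midpoint: k1 = f(t_n, y_n); k2 = f(t_n + h/2, y_n + (h/2)·k1); y_{n+1} = y_n + h·k2.
t=1.400000, y=0.600000:
  k1 = f(1.400000, 0.600000) = -0.380742
  k2 = f(1.595000, 0.525755) = -0.556975
  y ← 0.600000 + 0.39·(-0.556975) = 0.382780
y(1.79) ≈ 0.3828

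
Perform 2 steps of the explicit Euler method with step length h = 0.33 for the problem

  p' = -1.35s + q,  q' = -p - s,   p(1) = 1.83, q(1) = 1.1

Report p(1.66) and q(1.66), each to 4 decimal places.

Euler on (p,q): p_{n+1} = p_n + h·p', q_{n+1} = q_n + h·q'.
1.000000: (1.830000, 1.100000); f=(-0.250000, -2.830000) → (1.747500, 0.166100)
1.330000: (1.747500, 0.166100); f=(-1.629400, -3.077500) → (1.209798, -0.849475)
(p(1.66), q(1.66)) ≈ (1.2098, -0.8495)

1.2098, -0.8495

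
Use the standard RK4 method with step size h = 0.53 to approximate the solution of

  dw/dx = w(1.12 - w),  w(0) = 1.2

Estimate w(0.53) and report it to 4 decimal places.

1.1629

RK4: k1 = f(x_n, w_n); k2 = f(x_n + h/2, w_n + (h/2)·k1); k3 = f(x_n + h/2, w_n + (h/2)·k2); k4 = f(x_n + h, w_n + h·k3); w_{n+1} = w_n + (h/6)·(k1 + 2k2 + 2k3 + k4).
x=0.000000, w=1.200000:
  k1 = f(0.000000, 1.200000) = -0.096000
  k2 = f(0.265000, 1.174560) = -0.064084
  k3 = f(0.265000, 1.183018) = -0.074551
  k4 = f(0.530000, 1.160488) = -0.046986
  w ← 1.200000 + (0.53/6)·(k1 + 2k2 + 2k3 + k4) = 1.162877
w(0.53) ≈ 1.1629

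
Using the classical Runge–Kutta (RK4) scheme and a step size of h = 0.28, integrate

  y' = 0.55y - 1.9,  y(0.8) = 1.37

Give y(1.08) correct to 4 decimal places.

1.0229

RK4: k1 = f(t_n, y_n); k2 = f(t_n + h/2, y_n + (h/2)·k1); k3 = f(t_n + h/2, y_n + (h/2)·k2); k4 = f(t_n + h, y_n + h·k3); y_{n+1} = y_n + (h/6)·(k1 + 2k2 + 2k3 + k4).
t=0.800000, y=1.370000:
  k1 = f(0.800000, 1.370000) = -1.146500
  k2 = f(0.940000, 1.209490) = -1.234780
  k3 = f(0.940000, 1.197131) = -1.241578
  k4 = f(1.080000, 1.022358) = -1.337703
  y ← 1.370000 + (0.28/6)·(k1 + 2k2 + 2k3 + k4) = 1.022944
y(1.08) ≈ 1.0229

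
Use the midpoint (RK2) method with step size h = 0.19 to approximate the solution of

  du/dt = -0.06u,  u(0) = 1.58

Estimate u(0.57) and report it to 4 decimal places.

Midpoint: k1 = f(t_n, u_n); k2 = f(t_n + h/2, u_n + (h/2)·k1); u_{n+1} = u_n + h·k2.
t=0.000000, u=1.580000:
  k1 = f(0.000000, 1.580000) = -0.094800
  k2 = f(0.095000, 1.570994) = -0.094260
  u ← 1.580000 + 0.19·(-0.094260) = 1.562091
t=0.190000, u=1.562091:
  k1 = f(0.190000, 1.562091) = -0.093725
  k2 = f(0.285000, 1.553187) = -0.093191
  u ← 1.562091 + 0.19·(-0.093191) = 1.544384
t=0.380000, u=1.544384:
  k1 = f(0.380000, 1.544384) = -0.092663
  k2 = f(0.475000, 1.535581) = -0.092135
  u ← 1.544384 + 0.19·(-0.092135) = 1.526879
u(0.57) ≈ 1.5269

1.5269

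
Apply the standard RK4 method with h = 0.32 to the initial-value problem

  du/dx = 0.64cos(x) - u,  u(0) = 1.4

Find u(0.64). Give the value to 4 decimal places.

RK4: k1 = f(x_n, u_n); k2 = f(x_n + h/2, u_n + (h/2)·k1); k3 = f(x_n + h/2, u_n + (h/2)·k2); k4 = f(x_n + h, u_n + h·k3); u_{n+1} = u_n + (h/6)·(k1 + 2k2 + 2k3 + k4).
x=0.000000, u=1.400000:
  k1 = f(0.000000, 1.400000) = -0.760000
  k2 = f(0.160000, 1.278400) = -0.646575
  k3 = f(0.160000, 1.296548) = -0.664723
  k4 = f(0.320000, 1.187289) = -0.579778
  u ← 1.400000 + (0.32/6)·(k1 + 2k2 + 2k3 + k4) = 1.188673
x=0.320000, u=1.188673:
  k1 = f(0.320000, 1.188673) = -0.581163
  k2 = f(0.480000, 1.095687) = -0.528011
  k3 = f(0.480000, 1.104192) = -0.536515
  k4 = f(0.640000, 1.016989) = -0.503647
  u ← 1.188673 + (0.32/6)·(k1 + 2k2 + 2k3 + k4) = 1.017268
u(0.64) ≈ 1.0173

1.0173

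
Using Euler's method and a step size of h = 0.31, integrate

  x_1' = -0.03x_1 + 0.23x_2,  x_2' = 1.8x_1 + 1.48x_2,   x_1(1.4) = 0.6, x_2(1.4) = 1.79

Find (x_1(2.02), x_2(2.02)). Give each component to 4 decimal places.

Euler on (x_1,x_2): x_1_{n+1} = x_1_n + h·x_1', x_2_{n+1} = x_2_n + h·x_2'.
1.400000: (0.600000, 1.790000); f=(0.393700, 3.729200) → (0.722047, 2.946052)
1.710000: (0.722047, 2.946052); f=(0.655931, 5.659842) → (0.925385, 4.700603)
(x_1(2.02), x_2(2.02)) ≈ (0.9254, 4.7006)

0.9254, 4.7006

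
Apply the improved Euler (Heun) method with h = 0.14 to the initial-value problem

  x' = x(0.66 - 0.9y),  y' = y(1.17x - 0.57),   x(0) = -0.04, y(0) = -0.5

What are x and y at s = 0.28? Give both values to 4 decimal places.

-0.0540, -0.4199

Heun on (x,y): k1 = f(s_n, state_n); k2 = f(s_n + h, state_n + h·k1); state_{n+1} = state_n + (h/2)·(k1 + k2).
0.000000: (-0.040000, -0.500000)
  k1 = (-0.044400, 0.308400)
  predictor → (-0.046216, -0.456824)
  k2 = (-0.049504, 0.285091)
  → (-0.046573, -0.458456)
0.140000: (-0.046573, -0.458456)
  k1 = (-0.049955, 0.286301)
  predictor → (-0.053567, -0.418373)
  k2 = (-0.055524, 0.264694)
  → (-0.053957, -0.419886)
(x(0.28), y(0.28)) ≈ (-0.0540, -0.4199)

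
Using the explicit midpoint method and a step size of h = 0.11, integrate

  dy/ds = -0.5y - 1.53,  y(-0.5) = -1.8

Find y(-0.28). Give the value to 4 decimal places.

Midpoint: k1 = f(s_n, y_n); k2 = f(s_n + h/2, y_n + (h/2)·k1); y_{n+1} = y_n + h·k2.
s=-0.500000, y=-1.800000:
  k1 = f(-0.500000, -1.800000) = -0.630000
  k2 = f(-0.445000, -1.834650) = -0.612675
  y ← -1.800000 + 0.11·(-0.612675) = -1.867394
s=-0.390000, y=-1.867394:
  k1 = f(-0.390000, -1.867394) = -0.596303
  k2 = f(-0.335000, -1.900191) = -0.579905
  y ← -1.867394 + 0.11·(-0.579905) = -1.931184
y(-0.28) ≈ -1.9312

-1.9312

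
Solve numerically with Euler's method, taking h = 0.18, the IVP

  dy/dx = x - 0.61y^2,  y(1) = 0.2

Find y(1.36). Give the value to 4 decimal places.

0.5725

Euler: y_{n+1} = y_n + h·f(x_n, y_n).
x=1.000000, y=0.200000: f=0.975600 → y ← 0.200000 + 0.18·0.975600 = 0.375608
x=1.180000, y=0.375608: f=1.093940 → y ← 0.375608 + 0.18·1.093940 = 0.572517
y(1.36) ≈ 0.5725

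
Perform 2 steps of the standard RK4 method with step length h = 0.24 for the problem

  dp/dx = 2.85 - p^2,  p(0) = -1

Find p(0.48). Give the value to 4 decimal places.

RK4: k1 = f(x_n, p_n); k2 = f(x_n + h/2, p_n + (h/2)·k1); k3 = f(x_n + h/2, p_n + (h/2)·k2); k4 = f(x_n + h, p_n + h·k3); p_{n+1} = p_n + (h/6)·(k1 + 2k2 + 2k3 + k4).
x=0.000000, p=-1.000000:
  k1 = f(0.000000, -1.000000) = 1.850000
  k2 = f(0.120000, -0.778000) = 2.244716
  k3 = f(0.120000, -0.730634) = 2.316174
  k4 = f(0.240000, -0.444118) = 2.652759
  p ← -1.000000 + (0.24/6)·(k1 + 2k2 + 2k3 + k4) = -0.455018
x=0.240000, p=-0.455018:
  k1 = f(0.240000, -0.455018) = 2.642958
  k2 = f(0.360000, -0.137863) = 2.830994
  k3 = f(0.360000, -0.115299) = 2.836706
  k4 = f(0.480000, 0.225791) = 2.799018
  p ← -0.455018 + (0.24/6)·(k1 + 2k2 + 2k3 + k4) = 0.216077
p(0.48) ≈ 0.2161

0.2161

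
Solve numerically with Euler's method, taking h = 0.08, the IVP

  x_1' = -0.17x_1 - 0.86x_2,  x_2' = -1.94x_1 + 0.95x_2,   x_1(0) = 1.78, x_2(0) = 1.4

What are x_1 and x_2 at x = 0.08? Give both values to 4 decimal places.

Euler on (x_1,x_2): x_1_{n+1} = x_1_n + h·x_1', x_2_{n+1} = x_2_n + h·x_2'.
0.000000: (1.780000, 1.400000); f=(-1.506600, -2.123200) → (1.659472, 1.230144)
(x_1(0.08), x_2(0.08)) ≈ (1.6595, 1.2301)

1.6595, 1.2301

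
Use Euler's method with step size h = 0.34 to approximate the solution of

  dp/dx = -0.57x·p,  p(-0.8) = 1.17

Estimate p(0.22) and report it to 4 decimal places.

Euler: p_{n+1} = p_n + h·f(x_n, p_n).
x=-0.800000, p=1.170000: f=0.533520 → p ← 1.170000 + 0.34·0.533520 = 1.351397
x=-0.460000, p=1.351397: f=0.354336 → p ← 1.351397 + 0.34·0.354336 = 1.471871
x=-0.120000, p=1.471871: f=0.100676 → p ← 1.471871 + 0.34·0.100676 = 1.506101
p(0.22) ≈ 1.5061

1.5061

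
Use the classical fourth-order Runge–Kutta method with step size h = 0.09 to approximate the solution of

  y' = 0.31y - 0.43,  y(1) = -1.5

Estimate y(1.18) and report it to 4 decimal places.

-1.6657

RK4: k1 = f(x_n, y_n); k2 = f(x_n + h/2, y_n + (h/2)·k1); k3 = f(x_n + h/2, y_n + (h/2)·k2); k4 = f(x_n + h, y_n + h·k3); y_{n+1} = y_n + (h/6)·(k1 + 2k2 + 2k3 + k4).
x=1.000000, y=-1.500000:
  k1 = f(1.000000, -1.500000) = -0.895000
  k2 = f(1.045000, -1.540275) = -0.907485
  k3 = f(1.045000, -1.540837) = -0.907659
  k4 = f(1.090000, -1.581689) = -0.920324
  y ← -1.500000 + (0.09/6)·(k1 + 2k2 + 2k3 + k4) = -1.581684
x=1.090000, y=-1.581684:
  k1 = f(1.090000, -1.581684) = -0.920322
  k2 = f(1.135000, -1.623099) = -0.933161
  k3 = f(1.135000, -1.623676) = -0.933340
  k4 = f(1.180000, -1.665685) = -0.946362
  y ← -1.581684 + (0.09/6)·(k1 + 2k2 + 2k3 + k4) = -1.665679
y(1.18) ≈ -1.6657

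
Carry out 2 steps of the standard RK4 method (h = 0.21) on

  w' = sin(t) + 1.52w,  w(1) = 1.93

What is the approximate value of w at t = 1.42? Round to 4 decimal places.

4.1954

RK4: k1 = f(t_n, w_n); k2 = f(t_n + h/2, w_n + (h/2)·k1); k3 = f(t_n + h/2, w_n + (h/2)·k2); k4 = f(t_n + h, w_n + h·k3); w_{n+1} = w_n + (h/6)·(k1 + 2k2 + 2k3 + k4).
t=1.000000, w=1.930000:
  k1 = f(1.000000, 1.930000) = 3.775071
  k2 = f(1.105000, 2.326382) = 4.429566
  k3 = f(1.105000, 2.395104) = 4.534023
  k4 = f(1.210000, 2.882145) = 5.316476
  w ← 1.930000 + (0.21/6)·(k1 + 2k2 + 2k3 + k4) = 2.875655
t=1.210000, w=2.875655:
  k1 = f(1.210000, 2.875655) = 5.306612
  k2 = f(1.315000, 3.432850) = 6.185394
  k3 = f(1.315000, 3.525122) = 6.325647
  k4 = f(1.420000, 4.204041) = 7.378794
  w ← 2.875655 + (0.21/6)·(k1 + 2k2 + 2k3 + k4) = 4.195417
w(1.42) ≈ 4.1954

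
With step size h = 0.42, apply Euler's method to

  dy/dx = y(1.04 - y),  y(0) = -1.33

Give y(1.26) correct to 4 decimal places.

Euler: y_{n+1} = y_n + h·f(x_n, y_n).
x=0.000000, y=-1.330000: f=-3.152100 → y ← -1.330000 + 0.42·(-3.152100) = -2.653882
x=0.420000, y=-2.653882: f=-9.803127 → y ← -2.653882 + 0.42·(-9.803127) = -6.771195
x=0.840000, y=-6.771195: f=-52.891129 → y ← -6.771195 + 0.42·(-52.891129) = -28.985470
y(1.26) ≈ -28.9855

-28.9855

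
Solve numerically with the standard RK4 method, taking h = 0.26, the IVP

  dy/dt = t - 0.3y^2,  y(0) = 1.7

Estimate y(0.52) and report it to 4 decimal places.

RK4: k1 = f(t_n, y_n); k2 = f(t_n + h/2, y_n + (h/2)·k1); k3 = f(t_n + h/2, y_n + (h/2)·k2); k4 = f(t_n + h, y_n + h·k3); y_{n+1} = y_n + (h/6)·(k1 + 2k2 + 2k3 + k4).
t=0.000000, y=1.700000:
  k1 = f(0.000000, 1.700000) = -0.867000
  k2 = f(0.130000, 1.587290) = -0.625847
  k3 = f(0.130000, 1.618640) = -0.655999
  k4 = f(0.260000, 1.529440) = -0.441756
  y ← 1.700000 + (0.26/6)·(k1 + 2k2 + 2k3 + k4) = 1.532194
t=0.260000, y=1.532194:
  k1 = f(0.260000, 1.532194) = -0.444285
  k2 = f(0.390000, 1.474437) = -0.262189
  k3 = f(0.390000, 1.498109) = -0.283299
  k4 = f(0.520000, 1.458536) = -0.118198
  y ← 1.532194 + (0.26/6)·(k1 + 2k2 + 2k3 + k4) = 1.460544
y(0.52) ≈ 1.4605

1.4605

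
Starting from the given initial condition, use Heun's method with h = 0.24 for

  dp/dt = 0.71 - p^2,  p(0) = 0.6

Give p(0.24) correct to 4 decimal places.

0.6711

Heun: k1 = f(t_n, p_n); k2 = f(t_n + h, p_n + h·k1); p_{n+1} = p_n + (h/2)·(k1 + k2).
t=0.000000, p=0.600000:
  k1 = f(0.000000, 0.600000) = 0.350000
  k2 = f(0.240000, 0.684000) = 0.242144
  p ← 0.600000 + (0.24/2)·(0.350000 + 0.242144) = 0.671057
p(0.24) ≈ 0.6711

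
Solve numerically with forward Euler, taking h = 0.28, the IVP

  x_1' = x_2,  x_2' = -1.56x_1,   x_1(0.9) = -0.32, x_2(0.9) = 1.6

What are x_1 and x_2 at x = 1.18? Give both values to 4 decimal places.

0.1280, 1.7398

Euler on (x_1,x_2): x_1_{n+1} = x_1_n + h·x_1', x_2_{n+1} = x_2_n + h·x_2'.
0.900000: (-0.320000, 1.600000); f=(1.600000, 0.499200) → (0.128000, 1.739776)
(x_1(1.18), x_2(1.18)) ≈ (0.1280, 1.7398)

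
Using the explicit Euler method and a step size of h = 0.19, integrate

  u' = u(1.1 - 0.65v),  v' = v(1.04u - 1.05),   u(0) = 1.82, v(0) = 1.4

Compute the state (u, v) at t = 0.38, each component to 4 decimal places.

1.9016, 1.9054

Euler on (u,v): u_{n+1} = u_n + h·u', v_{n+1} = v_n + h·v'.
0.000000: (1.820000, 1.400000); f=(0.345800, 1.179920) → (1.885702, 1.624185)
0.190000: (1.885702, 1.624185); f=(0.083499, 1.479844) → (1.901567, 1.905355)
(u(0.38), v(0.38)) ≈ (1.9016, 1.9054)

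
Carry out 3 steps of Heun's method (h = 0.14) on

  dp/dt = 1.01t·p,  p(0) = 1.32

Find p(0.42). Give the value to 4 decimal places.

Heun: k1 = f(t_n, p_n); k2 = f(t_n + h, p_n + h·k1); p_{n+1} = p_n + (h/2)·(k1 + k2).
t=0.000000, p=1.320000:
  k1 = f(0.000000, 1.320000) = 0.000000
  k2 = f(0.140000, 1.320000) = 0.186648
  p ← 1.320000 + (0.14/2)·(0.000000 + 0.186648) = 1.333065
t=0.140000, p=1.333065:
  k1 = f(0.140000, 1.333065) = 0.188495
  k2 = f(0.280000, 1.359455) = 0.384454
  p ← 1.333065 + (0.14/2)·(0.188495 + 0.384454) = 1.373172
t=0.280000, p=1.373172:
  k1 = f(0.280000, 1.373172) = 0.388333
  k2 = f(0.420000, 1.427538) = 0.605562
  p ← 1.373172 + (0.14/2)·(0.388333 + 0.605562) = 1.442744
p(0.42) ≈ 1.4427

1.4427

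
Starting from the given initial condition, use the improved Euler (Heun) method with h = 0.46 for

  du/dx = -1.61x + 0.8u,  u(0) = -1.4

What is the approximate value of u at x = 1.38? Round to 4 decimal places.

Heun: k1 = f(x_n, u_n); k2 = f(x_n + h, u_n + h·k1); u_{n+1} = u_n + (h/2)·(k1 + k2).
x=0.000000, u=-1.400000:
  k1 = f(0.000000, -1.400000) = -1.120000
  k2 = f(0.460000, -1.915200) = -2.272760
  u ← -1.400000 + (0.46/2)·(-1.120000 + (-2.272760)) = -2.180335
x=0.460000, u=-2.180335:
  k1 = f(0.460000, -2.180335) = -2.484868
  k2 = f(0.920000, -3.323374) = -4.139899
  u ← -2.180335 + (0.46/2)·(-2.484868 + (-4.139899)) = -3.704031
x=0.920000, u=-3.704031:
  k1 = f(0.920000, -3.704031) = -4.444425
  k2 = f(1.380000, -5.748467) = -6.820573
  u ← -3.704031 + (0.46/2)·(-4.444425 + (-6.820573)) = -6.294981
u(1.38) ≈ -6.2950

-6.2950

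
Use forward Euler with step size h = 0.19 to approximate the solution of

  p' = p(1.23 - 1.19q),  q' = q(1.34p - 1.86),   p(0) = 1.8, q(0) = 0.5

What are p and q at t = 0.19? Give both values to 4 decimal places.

2.0172, 0.5524

Euler on (p,q): p_{n+1} = p_n + h·p', q_{n+1} = q_n + h·q'.
0.000000: (1.800000, 0.500000); f=(1.143000, 0.276000) → (2.017170, 0.552440)
(p(0.19), q(0.19)) ≈ (2.0172, 0.5524)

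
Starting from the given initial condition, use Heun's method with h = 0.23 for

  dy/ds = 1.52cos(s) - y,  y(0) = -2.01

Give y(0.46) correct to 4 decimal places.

-0.7446

Heun: k1 = f(s_n, y_n); k2 = f(s_n + h, y_n + h·k1); y_{n+1} = y_n + (h/2)·(k1 + k2).
s=0.000000, y=-2.010000:
  k1 = f(0.000000, -2.010000) = 3.530000
  k2 = f(0.230000, -1.198100) = 2.678073
  y ← -2.010000 + (0.23/2)·(3.530000 + 2.678073) = -1.296072
s=0.230000, y=-1.296072:
  k1 = f(0.230000, -1.296072) = 2.776045
  k2 = f(0.460000, -0.657581) = 2.019581
  y ← -1.296072 + (0.23/2)·(2.776045 + 2.019581) = -0.744575
y(0.46) ≈ -0.7446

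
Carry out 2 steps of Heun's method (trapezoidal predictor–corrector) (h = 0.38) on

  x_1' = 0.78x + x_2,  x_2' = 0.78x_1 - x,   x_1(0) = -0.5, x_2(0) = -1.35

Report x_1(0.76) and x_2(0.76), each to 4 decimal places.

Heun on (x_1,x_2): k1 = f(x_n, state_n); k2 = f(x_n + h, state_n + h·k1); state_{n+1} = state_n + (h/2)·(k1 + k2).
0.000000: (-0.500000, -1.350000)
  k1 = (-1.350000, -0.390000)
  predictor → (-1.013000, -1.498200)
  k2 = (-1.201800, -1.170140)
  → (-0.984842, -1.646427)
0.380000: (-0.984842, -1.646427)
  k1 = (-1.350027, -1.148177)
  predictor → (-1.497852, -2.082734)
  k2 = (-1.489934, -1.928325)
  → (-1.524434, -2.230962)
(x_1(0.76), x_2(0.76)) ≈ (-1.5244, -2.2310)

-1.5244, -2.2310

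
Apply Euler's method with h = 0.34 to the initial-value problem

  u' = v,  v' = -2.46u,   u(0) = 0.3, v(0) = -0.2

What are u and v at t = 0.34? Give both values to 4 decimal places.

0.2320, -0.4509

Euler on (u,v): u_{n+1} = u_n + h·u', v_{n+1} = v_n + h·v'.
0.000000: (0.300000, -0.200000); f=(-0.200000, -0.738000) → (0.232000, -0.450920)
(u(0.34), v(0.34)) ≈ (0.2320, -0.4509)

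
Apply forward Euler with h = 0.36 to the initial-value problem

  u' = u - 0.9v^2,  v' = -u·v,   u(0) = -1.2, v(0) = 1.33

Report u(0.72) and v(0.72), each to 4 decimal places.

Euler on (u,v): u_{n+1} = u_n + h·u', v_{n+1} = v_n + h·v'.
0.000000: (-1.200000, 1.330000); f=(-2.792010, 1.596000) → (-2.205124, 1.904560)
0.360000: (-2.205124, 1.904560); f=(-5.469738, 4.199790) → (-4.174229, 3.416484)
(u(0.72), v(0.72)) ≈ (-4.1742, 3.4165)

-4.1742, 3.4165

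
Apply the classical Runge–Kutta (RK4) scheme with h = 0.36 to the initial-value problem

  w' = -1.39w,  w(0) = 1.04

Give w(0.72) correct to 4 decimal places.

RK4: k1 = f(x_n, w_n); k2 = f(x_n + h/2, w_n + (h/2)·k1); k3 = f(x_n + h/2, w_n + (h/2)·k2); k4 = f(x_n + h, w_n + h·k3); w_{n+1} = w_n + (h/6)·(k1 + 2k2 + 2k3 + k4).
x=0.000000, w=1.040000:
  k1 = f(0.000000, 1.040000) = -1.445600
  k2 = f(0.180000, 0.779792) = -1.083911
  k3 = f(0.180000, 0.844896) = -1.174405
  k4 = f(0.360000, 0.617214) = -0.857927
  w ← 1.040000 + (0.36/6)·(k1 + 2k2 + 2k3 + k4) = 0.630790
x=0.360000, w=0.630790:
  k1 = f(0.360000, 0.630790) = -0.876799
  k2 = f(0.540000, 0.472967) = -0.657424
  k3 = f(0.540000, 0.512454) = -0.712311
  k4 = f(0.720000, 0.374358) = -0.520358
  w ← 0.630790 + (0.36/6)·(k1 + 2k2 + 2k3 + k4) = 0.382593
w(0.72) ≈ 0.3826

0.3826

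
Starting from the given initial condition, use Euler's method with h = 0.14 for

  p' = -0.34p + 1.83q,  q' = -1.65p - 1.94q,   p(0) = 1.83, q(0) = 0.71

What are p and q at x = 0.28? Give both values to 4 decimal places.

1.8574, -0.3758

Euler on (p,q): p_{n+1} = p_n + h·p', q_{n+1} = q_n + h·q'.
0.000000: (1.830000, 0.710000); f=(0.677100, -4.396900) → (1.924794, 0.094434)
0.140000: (1.924794, 0.094434); f=(-0.481616, -3.359112) → (1.857368, -0.375842)
(p(0.28), q(0.28)) ≈ (1.8574, -0.3758)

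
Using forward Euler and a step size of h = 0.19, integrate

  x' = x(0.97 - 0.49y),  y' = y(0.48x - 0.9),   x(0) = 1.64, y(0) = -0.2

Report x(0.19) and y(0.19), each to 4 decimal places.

Euler on (x,y): x_{n+1} = x_n + h·x', y_{n+1} = y_n + h·y'.
0.000000: (1.640000, -0.200000); f=(1.751520, 0.022560) → (1.972789, -0.195714)
(x(0.19), y(0.19)) ≈ (1.9728, -0.1957)

1.9728, -0.1957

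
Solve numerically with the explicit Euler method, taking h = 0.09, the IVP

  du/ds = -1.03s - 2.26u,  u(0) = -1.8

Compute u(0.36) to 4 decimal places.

-0.7684

Euler: u_{n+1} = u_n + h·f(s_n, u_n).
s=0.000000, u=-1.800000: f=4.068000 → u ← -1.800000 + 0.09·4.068000 = -1.433880
s=0.090000, u=-1.433880: f=3.147869 → u ← -1.433880 + 0.09·3.147869 = -1.150572
s=0.180000, u=-1.150572: f=2.414892 → u ← -1.150572 + 0.09·2.414892 = -0.933232
s=0.270000, u=-0.933232: f=1.831003 → u ← -0.933232 + 0.09·1.831003 = -0.768441
u(0.36) ≈ -0.7684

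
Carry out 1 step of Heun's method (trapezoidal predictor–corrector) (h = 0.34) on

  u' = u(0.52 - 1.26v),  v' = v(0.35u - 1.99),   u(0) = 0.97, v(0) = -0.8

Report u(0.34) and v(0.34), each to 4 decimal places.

Heun on (u,v): k1 = f(t_n, state_n); k2 = f(t_n + h, state_n + h·k1); state_{n+1} = state_n + (h/2)·(k1 + k2).
0.000000: (0.970000, -0.800000)
  k1 = (1.482160, 1.320400)
  predictor → (1.473934, -0.351064)
  k2 = (1.418427, 0.517512)
  → (1.463100, -0.487555)
(u(0.34), v(0.34)) ≈ (1.4631, -0.4876)

1.4631, -0.4876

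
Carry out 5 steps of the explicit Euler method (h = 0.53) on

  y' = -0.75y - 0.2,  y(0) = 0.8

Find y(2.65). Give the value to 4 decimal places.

-0.1820

Euler: y_{n+1} = y_n + h·f(t_n, y_n).
t=0.000000, y=0.800000: f=-0.800000 → y ← 0.800000 + 0.53·(-0.800000) = 0.376000
t=0.530000, y=0.376000: f=-0.482000 → y ← 0.376000 + 0.53·(-0.482000) = 0.120540
t=1.060000, y=0.120540: f=-0.290405 → y ← 0.120540 + 0.53·(-0.290405) = -0.033375
t=1.590000, y=-0.033375: f=-0.174969 → y ← -0.033375 + 0.53·(-0.174969) = -0.126108
t=2.120000, y=-0.126108: f=-0.105419 → y ← -0.126108 + 0.53·(-0.105419) = -0.181980
y(2.65) ≈ -0.1820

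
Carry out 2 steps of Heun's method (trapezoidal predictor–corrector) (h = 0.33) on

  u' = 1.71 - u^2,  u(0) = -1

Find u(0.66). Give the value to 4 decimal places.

-0.2276

Heun: k1 = f(t_n, u_n); k2 = f(t_n + h, u_n + h·k1); u_{n+1} = u_n + (h/2)·(k1 + k2).
t=0.000000, u=-1.000000:
  k1 = f(0.000000, -1.000000) = 0.710000
  k2 = f(0.330000, -0.765700) = 1.123704
  u ← -1.000000 + (0.33/2)·(0.710000 + 1.123704) = -0.697439
t=0.330000, u=-0.697439:
  k1 = f(0.330000, -0.697439) = 1.223579
  k2 = f(0.660000, -0.293658) = 1.623765
  u ← -0.697439 + (0.33/2)·(1.223579 + 1.623765) = -0.227627
u(0.66) ≈ -0.2276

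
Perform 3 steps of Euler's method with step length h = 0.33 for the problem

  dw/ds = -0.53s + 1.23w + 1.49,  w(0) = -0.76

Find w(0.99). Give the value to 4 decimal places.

-0.1536

Euler: w_{n+1} = w_n + h·f(s_n, w_n).
s=0.000000, w=-0.760000: f=0.555200 → w ← -0.760000 + 0.33·0.555200 = -0.576784
s=0.330000, w=-0.576784: f=0.605656 → w ← -0.576784 + 0.33·0.605656 = -0.376918
s=0.660000, w=-0.376918: f=0.676591 → w ← -0.376918 + 0.33·0.676591 = -0.153642
w(0.99) ≈ -0.1536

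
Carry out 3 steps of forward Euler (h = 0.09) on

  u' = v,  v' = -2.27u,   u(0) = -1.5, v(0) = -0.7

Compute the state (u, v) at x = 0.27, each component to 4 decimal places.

-1.6051, 0.2523

Euler on (u,v): u_{n+1} = u_n + h·u', v_{n+1} = v_n + h·v'.
0.000000: (-1.500000, -0.700000); f=(-0.700000, 3.405000) → (-1.563000, -0.393550)
0.090000: (-1.563000, -0.393550); f=(-0.393550, 3.548010) → (-1.598419, -0.074229)
0.180000: (-1.598419, -0.074229); f=(-0.074229, 3.628412) → (-1.605100, 0.252328)
(u(0.27), v(0.27)) ≈ (-1.6051, 0.2523)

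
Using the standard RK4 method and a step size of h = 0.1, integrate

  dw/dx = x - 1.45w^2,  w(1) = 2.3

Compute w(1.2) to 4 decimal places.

1.5239

RK4: k1 = f(x_n, w_n); k2 = f(x_n + h/2, w_n + (h/2)·k1); k3 = f(x_n + h/2, w_n + (h/2)·k2); k4 = f(x_n + h, w_n + h·k3); w_{n+1} = w_n + (h/6)·(k1 + 2k2 + 2k3 + k4).
x=1.000000, w=2.300000:
  k1 = f(1.000000, 2.300000) = -6.670500
  k2 = f(1.050000, 1.966475) = -4.557185
  k3 = f(1.050000, 2.072141) = -5.175963
  k4 = f(1.100000, 1.782404) = -3.506596
  w ← 2.300000 + (0.1/6)·(k1 + 2k2 + 2k3 + k4) = 1.805943
x=1.100000, w=1.805943:
  k1 = f(1.100000, 1.805943) = -3.629076
  k2 = f(1.150000, 1.624490) = -2.676502
  k3 = f(1.150000, 1.672118) = -2.904171
  k4 = f(1.200000, 1.515526) = -2.130389
  w ← 1.805943 + (0.1/6)·(k1 + 2k2 + 2k3 + k4) = 1.523930
w(1.2) ≈ 1.5239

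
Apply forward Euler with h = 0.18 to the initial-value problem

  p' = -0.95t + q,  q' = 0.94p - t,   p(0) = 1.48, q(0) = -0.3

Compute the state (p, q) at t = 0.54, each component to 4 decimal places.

1.3534, 0.3291

Euler on (p,q): p_{n+1} = p_n + h·p', q_{n+1} = q_n + h·q'.
0.000000: (1.480000, -0.300000); f=(-0.300000, 1.391200) → (1.426000, -0.049584)
0.180000: (1.426000, -0.049584); f=(-0.220584, 1.160440) → (1.386295, 0.159295)
0.360000: (1.386295, 0.159295); f=(-0.182705, 0.943117) → (1.353408, 0.329056)
(p(0.54), q(0.54)) ≈ (1.3534, 0.3291)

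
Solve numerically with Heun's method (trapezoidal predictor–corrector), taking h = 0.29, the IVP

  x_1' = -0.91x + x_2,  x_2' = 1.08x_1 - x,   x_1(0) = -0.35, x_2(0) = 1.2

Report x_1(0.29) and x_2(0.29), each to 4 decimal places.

-0.0562, 1.1028

Heun on (x_1,x_2): k1 = f(x_n, state_n); k2 = f(x_n + h, state_n + h·k1); state_{n+1} = state_n + (h/2)·(k1 + k2).
0.000000: (-0.350000, 1.200000)
  k1 = (1.200000, -0.378000)
  predictor → (-0.002000, 1.090380)
  k2 = (0.826480, -0.292160)
  → (-0.056160, 1.102827)
(x_1(0.29), x_2(0.29)) ≈ (-0.0562, 1.1028)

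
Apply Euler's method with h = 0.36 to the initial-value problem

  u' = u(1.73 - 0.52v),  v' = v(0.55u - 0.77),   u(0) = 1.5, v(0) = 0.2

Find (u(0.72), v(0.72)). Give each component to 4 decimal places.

3.7683, 0.2435

Euler on (u,v): u_{n+1} = u_n + h·u', v_{n+1} = v_n + h·v'.
0.000000: (1.500000, 0.200000); f=(2.439000, 0.011000) → (2.378040, 0.203960)
0.360000: (2.378040, 0.203960); f=(3.861796, 0.109715) → (3.768287, 0.243457)
(u(0.72), v(0.72)) ≈ (3.7683, 0.2435)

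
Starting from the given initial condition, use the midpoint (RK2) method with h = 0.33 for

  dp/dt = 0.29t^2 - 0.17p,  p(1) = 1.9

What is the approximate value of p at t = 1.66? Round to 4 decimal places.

2.0279

Midpoint: k1 = f(t_n, p_n); k2 = f(t_n + h/2, p_n + (h/2)·k1); p_{n+1} = p_n + h·k2.
t=1.000000, p=1.900000:
  k1 = f(1.000000, 1.900000) = -0.033000
  k2 = f(1.165000, 1.894555) = 0.071521
  p ← 1.900000 + 0.33·0.071521 = 1.923602
t=1.330000, p=1.923602:
  k1 = f(1.330000, 1.923602) = 0.185969
  k2 = f(1.495000, 1.954287) = 0.315929
  p ← 1.923602 + 0.33·0.315929 = 2.027858
p(1.66) ≈ 2.0279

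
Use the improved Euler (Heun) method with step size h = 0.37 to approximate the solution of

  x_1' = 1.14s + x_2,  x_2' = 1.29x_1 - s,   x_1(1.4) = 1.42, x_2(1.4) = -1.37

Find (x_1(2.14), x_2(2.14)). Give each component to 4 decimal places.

Heun on (x_1,x_2): k1 = f(s_n, state_n); k2 = f(s_n + h, state_n + h·k1); state_{n+1} = state_n + (h/2)·(k1 + k2).
1.400000: (1.420000, -1.370000)
  k1 = (0.226000, 0.431800)
  predictor → (1.503620, -1.210234)
  k2 = (0.807566, 0.169670)
  → (1.611210, -1.258728)
1.770000: (1.611210, -1.258728)
  k1 = (0.759072, 0.308461)
  predictor → (1.892066, -1.144598)
  k2 = (1.295002, 0.300766)
  → (1.991213, -1.146021)
(x_1(2.14), x_2(2.14)) ≈ (1.9912, -1.1460)

1.9912, -1.1460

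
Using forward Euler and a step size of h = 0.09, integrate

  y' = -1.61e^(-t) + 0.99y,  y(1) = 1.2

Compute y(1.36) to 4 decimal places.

Euler: y_{n+1} = y_n + h·f(t_n, y_n).
t=1.000000, y=1.200000: f=0.595714 → y ← 1.200000 + 0.09·0.595714 = 1.253614
t=1.090000, y=1.253614: f=0.699770 → y ← 1.253614 + 0.09·0.699770 = 1.316594
t=1.180000, y=1.316594: f=0.808709 → y ← 1.316594 + 0.09·0.808709 = 1.389377
t=1.270000, y=1.389377: f=0.923345 → y ← 1.389377 + 0.09·0.923345 = 1.472478
y(1.36) ≈ 1.4725

1.4725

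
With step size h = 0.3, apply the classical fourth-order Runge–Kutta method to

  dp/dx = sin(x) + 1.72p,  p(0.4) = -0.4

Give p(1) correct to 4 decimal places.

RK4: k1 = f(x_n, p_n); k2 = f(x_n + h/2, p_n + (h/2)·k1); k3 = f(x_n + h/2, p_n + (h/2)·k2); k4 = f(x_n + h, p_n + h·k3); p_{n+1} = p_n + (h/6)·(k1 + 2k2 + 2k3 + k4).
x=0.400000, p=-0.400000:
  k1 = f(0.400000, -0.400000) = -0.298582
  k2 = f(0.550000, -0.444787) = -0.242347
  k3 = f(0.550000, -0.436352) = -0.227838
  k4 = f(0.700000, -0.468351) = -0.161347
  p ← -0.400000 + (0.3/6)·(k1 + 2k2 + 2k3 + k4) = -0.470015
x=0.700000, p=-0.470015:
  k1 = f(0.700000, -0.470015) = -0.164208
  k2 = f(0.850000, -0.494646) = -0.099511
  k3 = f(0.850000, -0.484942) = -0.082819
  k4 = f(1.000000, -0.494861) = -0.009689
  p ← -0.470015 + (0.3/6)·(k1 + 2k2 + 2k3 + k4) = -0.496943
p(1) ≈ -0.4969

-0.4969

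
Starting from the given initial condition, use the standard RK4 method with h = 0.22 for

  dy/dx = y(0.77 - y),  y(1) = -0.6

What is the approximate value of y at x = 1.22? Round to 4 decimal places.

-0.8301

RK4: k1 = f(x_n, y_n); k2 = f(x_n + h/2, y_n + (h/2)·k1); k3 = f(x_n + h/2, y_n + (h/2)·k2); k4 = f(x_n + h, y_n + h·k3); y_{n+1} = y_n + (h/6)·(k1 + 2k2 + 2k3 + k4).
x=1.000000, y=-0.600000:
  k1 = f(1.000000, -0.600000) = -0.822000
  k2 = f(1.110000, -0.690420) = -1.008303
  k3 = f(1.110000, -0.710913) = -1.052801
  k4 = f(1.220000, -0.831616) = -1.331930
  y ← -0.600000 + (0.22/6)·(k1 + 2k2 + 2k3 + k4) = -0.830125
y(1.22) ≈ -0.8301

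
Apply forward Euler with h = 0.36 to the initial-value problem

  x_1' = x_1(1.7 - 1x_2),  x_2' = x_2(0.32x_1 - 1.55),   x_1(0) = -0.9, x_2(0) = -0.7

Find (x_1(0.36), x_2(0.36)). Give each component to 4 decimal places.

Euler on (x_1,x_2): x_1_{n+1} = x_1_n + h·x_1', x_2_{n+1} = x_2_n + h·x_2'.
0.000000: (-0.900000, -0.700000); f=(-2.160000, 1.286600) → (-1.677600, -0.236824)
(x_1(0.36), x_2(0.36)) ≈ (-1.6776, -0.2368)

-1.6776, -0.2368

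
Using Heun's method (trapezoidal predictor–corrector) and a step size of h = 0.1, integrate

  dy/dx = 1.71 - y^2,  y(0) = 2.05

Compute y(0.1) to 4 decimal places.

1.8487

Heun: k1 = f(x_n, y_n); k2 = f(x_n + h, y_n + h·k1); y_{n+1} = y_n + (h/2)·(k1 + k2).
x=0.000000, y=2.050000:
  k1 = f(0.000000, 2.050000) = -2.492500
  k2 = f(0.100000, 1.800750) = -1.532701
  y ← 2.050000 + (0.1/2)·(-2.492500 + (-1.532701)) = 1.848740
y(0.1) ≈ 1.8487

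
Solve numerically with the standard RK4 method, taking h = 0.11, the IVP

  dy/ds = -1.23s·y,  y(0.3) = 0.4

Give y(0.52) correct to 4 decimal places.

RK4: k1 = f(s_n, y_n); k2 = f(s_n + h/2, y_n + (h/2)·k1); k3 = f(s_n + h/2, y_n + (h/2)·k2); k4 = f(s_n + h, y_n + h·k3); y_{n+1} = y_n + (h/6)·(k1 + 2k2 + 2k3 + k4).
s=0.300000, y=0.400000:
  k1 = f(0.300000, 0.400000) = -0.147600
  k2 = f(0.355000, 0.391882) = -0.171115
  k3 = f(0.355000, 0.390589) = -0.170551
  k4 = f(0.410000, 0.381239) = -0.192259
  y ← 0.400000 + (0.11/6)·(k1 + 2k2 + 2k3 + k4) = 0.381242
s=0.410000, y=0.381242:
  k1 = f(0.410000, 0.381242) = -0.192260
  k2 = f(0.465000, 0.370667) = -0.212003
  k3 = f(0.465000, 0.369581) = -0.211382
  k4 = f(0.520000, 0.357989) = -0.228970
  y ← 0.381242 + (0.11/6)·(k1 + 2k2 + 2k3 + k4) = 0.357995
y(0.52) ≈ 0.3580

0.3580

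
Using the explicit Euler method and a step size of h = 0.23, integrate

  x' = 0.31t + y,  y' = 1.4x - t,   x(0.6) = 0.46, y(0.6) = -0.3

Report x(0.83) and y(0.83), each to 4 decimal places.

Euler on (x,y): x_{n+1} = x_n + h·x', y_{n+1} = y_n + h·y'.
0.600000: (0.460000, -0.300000); f=(-0.114000, 0.044000) → (0.433780, -0.289880)
(x(0.83), y(0.83)) ≈ (0.4338, -0.2899)

0.4338, -0.2899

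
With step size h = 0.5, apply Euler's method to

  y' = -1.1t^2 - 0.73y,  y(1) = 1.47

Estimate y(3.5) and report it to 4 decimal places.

Euler: y_{n+1} = y_n + h·f(t_n, y_n).
t=1.000000, y=1.470000: f=-2.173100 → y ← 1.470000 + 0.5·(-2.173100) = 0.383450
t=1.500000, y=0.383450: f=-2.754919 → y ← 0.383450 + 0.5·(-2.754919) = -0.994009
t=2.000000, y=-0.994009: f=-3.674373 → y ← -0.994009 + 0.5·(-3.674373) = -2.831196
t=2.500000, y=-2.831196: f=-4.808227 → y ← -2.831196 + 0.5·(-4.808227) = -5.235309
t=3.000000, y=-5.235309: f=-6.078224 → y ← -5.235309 + 0.5·(-6.078224) = -8.274421
y(3.5) ≈ -8.2744

-8.2744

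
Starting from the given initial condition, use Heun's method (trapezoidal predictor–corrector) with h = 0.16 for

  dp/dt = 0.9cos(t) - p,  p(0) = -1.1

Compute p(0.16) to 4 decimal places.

-0.8065

Heun: k1 = f(t_n, p_n); k2 = f(t_n + h, p_n + h·k1); p_{n+1} = p_n + (h/2)·(k1 + k2).
t=0.000000, p=-1.100000:
  k1 = f(0.000000, -1.100000) = 2.000000
  k2 = f(0.160000, -0.780000) = 1.668505
  p ← -1.100000 + (0.16/2)·(2.000000 + 1.668505) = -0.806520
p(0.16) ≈ -0.8065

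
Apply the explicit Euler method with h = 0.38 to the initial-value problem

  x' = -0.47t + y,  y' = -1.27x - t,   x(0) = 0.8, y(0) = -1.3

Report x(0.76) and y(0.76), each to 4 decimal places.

-0.4026, -1.9782

Euler on (x,y): x_{n+1} = x_n + h·x', y_{n+1} = y_n + h·y'.
0.000000: (0.800000, -1.300000); f=(-1.300000, -1.016000) → (0.306000, -1.686080)
0.380000: (0.306000, -1.686080); f=(-1.864680, -0.768620) → (-0.402578, -1.978156)
(x(0.76), y(0.76)) ≈ (-0.4026, -1.9782)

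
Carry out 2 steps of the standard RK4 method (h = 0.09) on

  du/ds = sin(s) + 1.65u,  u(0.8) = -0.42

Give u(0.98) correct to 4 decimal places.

-0.4032

RK4: k1 = f(s_n, u_n); k2 = f(s_n + h/2, u_n + (h/2)·k1); k3 = f(s_n + h/2, u_n + (h/2)·k2); k4 = f(s_n + h, u_n + h·k3); u_{n+1} = u_n + (h/6)·(k1 + 2k2 + 2k3 + k4).
s=0.800000, u=-0.420000:
  k1 = f(0.800000, -0.420000) = 0.024356
  k2 = f(0.845000, -0.418904) = 0.056780
  k3 = f(0.845000, -0.417445) = 0.059187
  k4 = f(0.890000, -0.414673) = 0.092861
  u ← -0.420000 + (0.09/6)·(k1 + 2k2 + 2k3 + k4) = -0.414763
s=0.890000, u=-0.414763:
  k1 = f(0.890000, -0.414763) = 0.092713
  k2 = f(0.935000, -0.410591) = 0.127125
  k3 = f(0.935000, -0.409042) = 0.129680
  k4 = f(0.980000, -0.403092) = 0.165396
  u ← -0.414763 + (0.09/6)·(k1 + 2k2 + 2k3 + k4) = -0.403187
u(0.98) ≈ -0.4032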